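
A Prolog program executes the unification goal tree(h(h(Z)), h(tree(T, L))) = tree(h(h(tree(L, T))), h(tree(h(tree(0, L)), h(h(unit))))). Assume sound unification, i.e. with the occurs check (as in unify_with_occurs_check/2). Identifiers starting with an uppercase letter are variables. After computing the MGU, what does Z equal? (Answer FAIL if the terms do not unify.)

Decompose tree/2: h(h(Z)) = h(h(tree(L, T))),  h(tree(T, L)) = h(tree(h(tree(0, L)), h(h(unit)))).
Decompose h/1: h(Z) = h(tree(L, T)).
Decompose h/1: Z = tree(L, T).
Bind Z := tree(L, T); no other remaining equation mentions Z.
Decompose h/1: tree(T, L) = tree(h(tree(0, L)), h(h(unit))).
Decompose tree/2: T = h(tree(0, L)),  L = h(h(unit)).
Bind T := h(tree(0, L)); no other remaining equation mentions T. Substituting into the earlier binding gives Z := tree(L, h(tree(0, L))).
Bind L := h(h(unit)). Substituting into the earlier bindings gives Z := tree(h(h(unit)), h(tree(0, h(h(unit))))), T := h(tree(0, h(h(unit)))).
MGU = { Z -> tree(h(h(unit)), h(tree(0, h(h(unit))))), T -> h(tree(0, h(h(unit)))), L -> h(h(unit)) }, so Z -> tree(h(h(unit)), h(tree(0, h(h(unit))))).

tree(h(h(unit)), h(tree(0, h(h(unit)))))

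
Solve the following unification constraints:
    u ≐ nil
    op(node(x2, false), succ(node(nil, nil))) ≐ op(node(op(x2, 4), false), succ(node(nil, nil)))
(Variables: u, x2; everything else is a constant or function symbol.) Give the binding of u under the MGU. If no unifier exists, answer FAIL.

FAIL

Bind u := nil; no other remaining equation mentions u.
Decompose op/2: node(x2, false) ≐ node(op(x2, 4), false),  succ(node(nil, nil)) ≐ succ(node(nil, nil)).
Decompose node/2: x2 ≐ op(x2, 4),  false ≐ false.
Occurs check fails: x2 occurs in op(x2, 4); the equation x2 ≐ op(x2, 4) has no finite solution.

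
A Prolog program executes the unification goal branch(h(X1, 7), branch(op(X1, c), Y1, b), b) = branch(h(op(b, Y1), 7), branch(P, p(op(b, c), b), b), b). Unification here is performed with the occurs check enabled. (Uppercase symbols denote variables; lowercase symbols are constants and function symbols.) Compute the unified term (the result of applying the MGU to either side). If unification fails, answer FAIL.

Decompose branch/3: h(X1, 7) = h(op(b, Y1), 7),  branch(op(X1, c), Y1, b) = branch(P, p(op(b, c), b), b),  b = b.
Decompose h/2: X1 = op(b, Y1),  7 = 7.
Bind X1 := op(b, Y1); substituting into the one remaining equation that mentions X1 gives: branch(op(op(b, Y1), c), Y1, b) = branch(P, p(op(b, c), b), b).
Delete trivial equation 7 = 7.
Decompose branch/3: op(op(b, Y1), c) = P,  Y1 = p(op(b, c), b),  b = b.
Bind P := op(op(b, Y1), c); no other remaining equation mentions P.
Bind Y1 := p(op(b, c), b); no other remaining equation mentions Y1. Substituting into the earlier bindings gives X1 := op(b, p(op(b, c), b)), P := op(op(b, p(op(b, c), b)), c).
Delete trivial equation b = b.
Delete trivial equation b = b.
Applying the MGU to either side gives branch(h(op(b, p(op(b, c), b)), 7), branch(op(op(b, p(op(b, c), b)), c), p(op(b, c), b), b), b).

branch(h(op(b, p(op(b, c), b)), 7), branch(op(op(b, p(op(b, c), b)), c), p(op(b, c), b), b), b)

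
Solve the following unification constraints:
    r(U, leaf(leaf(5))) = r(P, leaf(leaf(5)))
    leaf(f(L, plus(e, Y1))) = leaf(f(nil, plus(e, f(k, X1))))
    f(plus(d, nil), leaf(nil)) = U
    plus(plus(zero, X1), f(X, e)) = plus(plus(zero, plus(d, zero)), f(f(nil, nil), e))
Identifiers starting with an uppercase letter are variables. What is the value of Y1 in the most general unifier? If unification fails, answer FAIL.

f(k, plus(d, zero))

Decompose r/2: U = P,  leaf(leaf(5)) = leaf(leaf(5)).
Bind U := P; substituting into the one remaining equation that mentions U gives: f(plus(d, nil), leaf(nil)) = P.
Delete trivial equation leaf(leaf(5)) = leaf(leaf(5)).
Decompose leaf/1: f(L, plus(e, Y1)) = f(nil, plus(e, f(k, X1))).
Decompose f/2: L = nil,  plus(e, Y1) = plus(e, f(k, X1)).
Bind L := nil; no other remaining equation mentions L.
Decompose plus/2: e = e,  Y1 = f(k, X1).
Delete trivial equation e = e.
Bind Y1 := f(k, X1); no other remaining equation mentions Y1.
Bind P := f(plus(d, nil), leaf(nil)); no other remaining equation mentions P. Substituting into the earlier binding gives U := f(plus(d, nil), leaf(nil)).
Decompose plus/2: plus(zero, X1) = plus(zero, plus(d, zero)),  f(X, e) = f(f(nil, nil), e).
Decompose plus/2: zero = zero,  X1 = plus(d, zero).
Delete trivial equation zero = zero.
Bind X1 := plus(d, zero); no other remaining equation mentions X1. Substituting into the earlier binding gives Y1 := f(k, plus(d, zero)).
Decompose f/2: X = f(nil, nil),  e = e.
Bind X := f(nil, nil); no other remaining equation mentions X.
Delete trivial equation e = e.
MGU = { U := f(plus(d, nil), leaf(nil)), L := nil, Y1 := f(k, plus(d, zero)), P := f(plus(d, nil), leaf(nil)), X1 := plus(d, zero), X := f(nil, nil) }, so Y1 := f(k, plus(d, zero)).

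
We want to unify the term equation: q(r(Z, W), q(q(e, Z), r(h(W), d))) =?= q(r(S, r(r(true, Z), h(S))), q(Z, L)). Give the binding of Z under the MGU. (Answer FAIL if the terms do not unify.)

FAIL

Decompose q/2: r(Z, W) =?= r(S, r(r(true, Z), h(S))),  q(q(e, Z), r(h(W), d)) =?= q(Z, L).
Decompose r/2: Z =?= S,  W =?= r(r(true, Z), h(S)).
Bind Z := S; substituting into the remaining equations gives: W =?= r(r(true, S), h(S)),  q(q(e, S), r(h(W), d)) =?= q(S, L).
Bind W := r(r(true, S), h(S)); substituting into the remaining equation gives: q(q(e, S), r(h(r(r(true, S), h(S))), d)) =?= q(S, L).
Decompose q/2: q(e, S) =?= S,  r(h(r(r(true, S), h(S))), d) =?= L.
Occurs check fails: S occurs in q(e, S); the equation S =?= q(e, S) has no finite solution.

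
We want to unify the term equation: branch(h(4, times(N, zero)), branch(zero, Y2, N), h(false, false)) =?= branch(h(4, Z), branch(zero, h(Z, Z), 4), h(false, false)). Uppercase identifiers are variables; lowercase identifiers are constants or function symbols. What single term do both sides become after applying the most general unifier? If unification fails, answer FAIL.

branch(h(4, times(4, zero)), branch(zero, h(times(4, zero), times(4, zero)), 4), h(false, false))

Decompose branch/3: h(4, times(N, zero)) =?= h(4, Z),  branch(zero, Y2, N) =?= branch(zero, h(Z, Z), 4),  h(false, false) =?= h(false, false).
Decompose h/2: 4 =?= 4,  times(N, zero) =?= Z.
Delete trivial equation 4 =?= 4.
Bind Z := times(N, zero); substituting into the one remaining equation that mentions Z gives: branch(zero, Y2, N) =?= branch(zero, h(times(N, zero), times(N, zero)), 4).
Decompose branch/3: zero =?= zero,  Y2 =?= h(times(N, zero), times(N, zero)),  N =?= 4.
Delete trivial equation zero =?= zero.
Bind Y2 := h(times(N, zero), times(N, zero)); no other remaining equation mentions Y2.
Bind N := 4; no other remaining equation mentions N. Substituting into the earlier bindings gives Z := times(4, zero), Y2 := h(times(4, zero), times(4, zero)).
Delete trivial equation h(false, false) =?= h(false, false).
Applying the MGU to either side gives branch(h(4, times(4, zero)), branch(zero, h(times(4, zero), times(4, zero)), 4), h(false, false)).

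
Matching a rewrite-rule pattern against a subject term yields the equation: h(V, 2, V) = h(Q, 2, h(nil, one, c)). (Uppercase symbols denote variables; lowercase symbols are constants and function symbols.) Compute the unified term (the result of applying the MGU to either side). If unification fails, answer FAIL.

h(h(nil, one, c), 2, h(nil, one, c))

Decompose h/3: V = Q,  2 = 2,  V = h(nil, one, c).
Bind V := Q; substituting into the one remaining equation that mentions V gives: Q = h(nil, one, c).
Delete trivial equation 2 = 2.
Bind Q := h(nil, one, c). Substituting into the earlier binding gives V := h(nil, one, c).
Applying the MGU to either side gives h(h(nil, one, c), 2, h(nil, one, c)).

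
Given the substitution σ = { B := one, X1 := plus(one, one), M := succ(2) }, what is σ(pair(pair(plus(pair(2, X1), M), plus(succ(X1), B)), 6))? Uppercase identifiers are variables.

Replace each occurrence of B with one.
Replace each occurrence of X1 with plus(one, one).
Replace each occurrence of M with succ(2).
Result: pair(pair(plus(pair(2, plus(one, one)), succ(2)), plus(succ(plus(one, one)), one)), 6).

pair(pair(plus(pair(2, plus(one, one)), succ(2)), plus(succ(plus(one, one)), one)), 6)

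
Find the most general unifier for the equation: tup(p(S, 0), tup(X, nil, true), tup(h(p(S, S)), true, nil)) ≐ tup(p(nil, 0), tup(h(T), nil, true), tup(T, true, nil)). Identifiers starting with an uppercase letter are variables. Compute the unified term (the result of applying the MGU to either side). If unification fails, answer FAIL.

Decompose tup/3: p(S, 0) ≐ p(nil, 0),  tup(X, nil, true) ≐ tup(h(T), nil, true),  tup(h(p(S, S)), true, nil) ≐ tup(T, true, nil).
Decompose p/2: S ≐ nil,  0 ≐ 0.
Bind S := nil; substituting into the one remaining equation that mentions S gives: tup(h(p(nil, nil)), true, nil) ≐ tup(T, true, nil).
Delete trivial equation 0 ≐ 0.
Decompose tup/3: X ≐ h(T),  nil ≐ nil,  true ≐ true.
Bind X := h(T); no other remaining equation mentions X.
Delete trivial equation nil ≐ nil.
Delete trivial equation true ≐ true.
Decompose tup/3: h(p(nil, nil)) ≐ T,  true ≐ true,  nil ≐ nil.
Bind T := h(p(nil, nil)); no other remaining equation mentions T. Substituting into the earlier binding gives X := h(h(p(nil, nil))).
Delete trivial equation true ≐ true.
Delete trivial equation nil ≐ nil.
Applying the MGU to either side gives tup(p(nil, 0), tup(h(h(p(nil, nil))), nil, true), tup(h(p(nil, nil)), true, nil)).

tup(p(nil, 0), tup(h(h(p(nil, nil))), nil, true), tup(h(p(nil, nil)), true, nil))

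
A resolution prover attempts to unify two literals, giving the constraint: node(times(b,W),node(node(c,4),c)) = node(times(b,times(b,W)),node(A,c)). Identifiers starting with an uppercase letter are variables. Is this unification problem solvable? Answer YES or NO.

NO

Decompose node/2: times(b,W) = times(b,times(b,W)),  node(node(c,4),c) = node(A,c).
Decompose times/2: b = b,  W = times(b,W).
Delete trivial equation b = b.
Occurs check fails: W occurs in times(b,W); the equation W = times(b,W) has no finite solution.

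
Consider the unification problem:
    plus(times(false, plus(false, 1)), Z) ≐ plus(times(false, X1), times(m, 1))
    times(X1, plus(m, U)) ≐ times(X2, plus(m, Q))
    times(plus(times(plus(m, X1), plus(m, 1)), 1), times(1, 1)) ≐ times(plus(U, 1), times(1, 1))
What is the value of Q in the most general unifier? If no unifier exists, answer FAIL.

Decompose plus/2: times(false, plus(false, 1)) ≐ times(false, X1),  Z ≐ times(m, 1).
Decompose times/2: false ≐ false,  plus(false, 1) ≐ X1.
Delete trivial equation false ≐ false.
Bind X1 := plus(false, 1); substituting into the 2 remaining equations that mention X1 gives: times(plus(false, 1), plus(m, U)) ≐ times(X2, plus(m, Q)),  times(plus(times(plus(m, plus(false, 1)), plus(m, 1)), 1), times(1, 1)) ≐ times(plus(U, 1), times(1, 1)).
Bind Z := times(m, 1); no other remaining equation mentions Z.
Decompose times/2: plus(false, 1) ≐ X2,  plus(m, U) ≐ plus(m, Q).
Bind X2 := plus(false, 1); no other remaining equation mentions X2.
Decompose plus/2: m ≐ m,  U ≐ Q.
Delete trivial equation m ≐ m.
Bind U := Q; substituting into the remaining equation gives: times(plus(times(plus(m, plus(false, 1)), plus(m, 1)), 1), times(1, 1)) ≐ times(plus(Q, 1), times(1, 1)).
Decompose times/2: plus(times(plus(m, plus(false, 1)), plus(m, 1)), 1) ≐ plus(Q, 1),  times(1, 1) ≐ times(1, 1).
Decompose plus/2: times(plus(m, plus(false, 1)), plus(m, 1)) ≐ Q,  1 ≐ 1.
Bind Q := times(plus(m, plus(false, 1)), plus(m, 1)); no other remaining equation mentions Q. Substituting into the earlier binding gives U := times(plus(m, plus(false, 1)), plus(m, 1)).
Delete trivial equation 1 ≐ 1.
Delete trivial equation times(1, 1) ≐ times(1, 1).
MGU = { X1 ↦ plus(false, 1), Z ↦ times(m, 1), X2 ↦ plus(false, 1), U ↦ times(plus(m, plus(false, 1)), plus(m, 1)), Q ↦ times(plus(m, plus(false, 1)), plus(m, 1)) }, so Q ↦ times(plus(m, plus(false, 1)), plus(m, 1)).

times(plus(m, plus(false, 1)), plus(m, 1))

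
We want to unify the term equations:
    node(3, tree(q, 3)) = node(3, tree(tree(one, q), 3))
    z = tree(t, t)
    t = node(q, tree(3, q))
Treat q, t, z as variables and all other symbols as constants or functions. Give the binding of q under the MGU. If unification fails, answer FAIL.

Decompose node/2: 3 = 3,  tree(q, 3) = tree(tree(one, q), 3).
Delete trivial equation 3 = 3.
Decompose tree/2: q = tree(one, q),  3 = 3.
Occurs check fails: q occurs in tree(one, q); the equation q = tree(one, q) has no finite solution.

FAIL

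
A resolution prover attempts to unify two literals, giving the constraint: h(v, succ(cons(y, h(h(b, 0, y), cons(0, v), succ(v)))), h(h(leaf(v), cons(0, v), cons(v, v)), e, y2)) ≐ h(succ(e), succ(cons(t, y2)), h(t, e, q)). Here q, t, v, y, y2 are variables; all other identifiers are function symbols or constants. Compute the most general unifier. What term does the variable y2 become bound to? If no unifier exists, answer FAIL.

Decompose h/3: v ≐ succ(e),  succ(cons(y, h(h(b, 0, y), cons(0, v), succ(v)))) ≐ succ(cons(t, y2)),  h(h(leaf(v), cons(0, v), cons(v, v)), e, y2) ≐ h(t, e, q).
Bind v := succ(e); substituting into the remaining equations gives: succ(cons(y, h(h(b, 0, y), cons(0, succ(e)), succ(succ(e))))) ≐ succ(cons(t, y2)),  h(h(leaf(succ(e)), cons(0, succ(e)), cons(succ(e), succ(e))), e, y2) ≐ h(t, e, q).
Decompose succ/1: cons(y, h(h(b, 0, y), cons(0, succ(e)), succ(succ(e)))) ≐ cons(t, y2).
Decompose cons/2: y ≐ t,  h(h(b, 0, y), cons(0, succ(e)), succ(succ(e))) ≐ y2.
Bind y := t; substituting into the one remaining equation that mentions y gives: h(h(b, 0, t), cons(0, succ(e)), succ(succ(e))) ≐ y2.
Bind y2 := h(h(b, 0, t), cons(0, succ(e)), succ(succ(e))); substituting into the remaining equation gives: h(h(leaf(succ(e)), cons(0, succ(e)), cons(succ(e), succ(e))), e, h(h(b, 0, t), cons(0, succ(e)), succ(succ(e)))) ≐ h(t, e, q).
Decompose h/3: h(leaf(succ(e)), cons(0, succ(e)), cons(succ(e), succ(e))) ≐ t,  e ≐ e,  h(h(b, 0, t), cons(0, succ(e)), succ(succ(e))) ≐ q.
Bind t := h(leaf(succ(e)), cons(0, succ(e)), cons(succ(e), succ(e))); substituting into the one remaining equation that mentions t gives: h(h(b, 0, h(leaf(succ(e)), cons(0, succ(e)), cons(succ(e), succ(e)))), cons(0, succ(e)), succ(succ(e))) ≐ q. Substituting into the earlier bindings gives y := h(leaf(succ(e)), cons(0, succ(e)), cons(succ(e), succ(e))), y2 := h(h(b, 0, h(leaf(succ(e)), cons(0, succ(e)), cons(succ(e), succ(e)))), cons(0, succ(e)), succ(succ(e))).
Delete trivial equation e ≐ e.
Bind q := h(h(b, 0, h(leaf(succ(e)), cons(0, succ(e)), cons(succ(e), succ(e)))), cons(0, succ(e)), succ(succ(e))).
MGU = { v := succ(e), y := h(leaf(succ(e)), cons(0, succ(e)), cons(succ(e), succ(e))), y2 := h(h(b, 0, h(leaf(succ(e)), cons(0, succ(e)), cons(succ(e), succ(e)))), cons(0, succ(e)), succ(succ(e))), t := h(leaf(succ(e)), cons(0, succ(e)), cons(succ(e), succ(e))), q := h(h(b, 0, h(leaf(succ(e)), cons(0, succ(e)), cons(succ(e), succ(e)))), cons(0, succ(e)), succ(succ(e))) }, so y2 := h(h(b, 0, h(leaf(succ(e)), cons(0, succ(e)), cons(succ(e), succ(e)))), cons(0, succ(e)), succ(succ(e))).

h(h(b, 0, h(leaf(succ(e)), cons(0, succ(e)), cons(succ(e), succ(e)))), cons(0, succ(e)), succ(succ(e)))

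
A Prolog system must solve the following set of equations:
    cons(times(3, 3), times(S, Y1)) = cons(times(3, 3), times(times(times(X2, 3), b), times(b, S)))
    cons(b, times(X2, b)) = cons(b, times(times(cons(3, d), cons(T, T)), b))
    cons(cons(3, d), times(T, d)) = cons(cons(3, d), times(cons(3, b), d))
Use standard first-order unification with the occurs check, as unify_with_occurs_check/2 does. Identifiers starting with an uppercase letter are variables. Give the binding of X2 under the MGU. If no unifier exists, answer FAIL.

times(cons(3, d), cons(cons(3, b), cons(3, b)))

Decompose cons/2: times(3, 3) = times(3, 3),  times(S, Y1) = times(times(times(X2, 3), b), times(b, S)).
Delete trivial equation times(3, 3) = times(3, 3).
Decompose times/2: S = times(times(X2, 3), b),  Y1 = times(b, S).
Bind S := times(times(X2, 3), b); substituting into the one remaining equation that mentions S gives: Y1 = times(b, times(times(X2, 3), b)).
Bind Y1 := times(b, times(times(X2, 3), b)); no other remaining equation mentions Y1.
Decompose cons/2: b = b,  times(X2, b) = times(times(cons(3, d), cons(T, T)), b).
Delete trivial equation b = b.
Decompose times/2: X2 = times(cons(3, d), cons(T, T)),  b = b.
Bind X2 := times(cons(3, d), cons(T, T)); no other remaining equation mentions X2. Substituting into the earlier bindings gives S := times(times(times(cons(3, d), cons(T, T)), 3), b), Y1 := times(b, times(times(times(cons(3, d), cons(T, T)), 3), b)).
Delete trivial equation b = b.
Decompose cons/2: cons(3, d) = cons(3, d),  times(T, d) = times(cons(3, b), d).
Delete trivial equation cons(3, d) = cons(3, d).
Decompose times/2: T = cons(3, b),  d = d.
Bind T := cons(3, b); no other remaining equation mentions T. Substituting into the earlier bindings gives S := times(times(times(cons(3, d), cons(cons(3, b), cons(3, b))), 3), b), Y1 := times(b, times(times(times(cons(3, d), cons(cons(3, b), cons(3, b))), 3), b)), X2 := times(cons(3, d), cons(cons(3, b), cons(3, b))).
Delete trivial equation d = d.
MGU = { S ↦ times(times(times(cons(3, d), cons(cons(3, b), cons(3, b))), 3), b), Y1 ↦ times(b, times(times(times(cons(3, d), cons(cons(3, b), cons(3, b))), 3), b)), X2 ↦ times(cons(3, d), cons(cons(3, b), cons(3, b))), T ↦ cons(3, b) }, so X2 ↦ times(cons(3, d), cons(cons(3, b), cons(3, b))).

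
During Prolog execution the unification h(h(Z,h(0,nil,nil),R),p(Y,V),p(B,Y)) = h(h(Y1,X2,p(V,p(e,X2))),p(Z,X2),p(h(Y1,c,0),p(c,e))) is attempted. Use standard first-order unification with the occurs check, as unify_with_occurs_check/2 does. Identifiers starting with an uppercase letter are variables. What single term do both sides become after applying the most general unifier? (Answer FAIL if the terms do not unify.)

h(h(p(c,e),h(0,nil,nil),p(h(0,nil,nil),p(e,h(0,nil,nil)))),p(p(c,e),h(0,nil,nil)),p(h(p(c,e),c,0),p(c,e)))

Decompose h/3: h(Z,h(0,nil,nil),R) = h(Y1,X2,p(V,p(e,X2))),  p(Y,V) = p(Z,X2),  p(B,Y) = p(h(Y1,c,0),p(c,e)).
Decompose h/3: Z = Y1,  h(0,nil,nil) = X2,  R = p(V,p(e,X2)).
Bind Z := Y1; substituting into the one remaining equation that mentions Z gives: p(Y,V) = p(Y1,X2).
Bind X2 := h(0,nil,nil); substituting into the 2 remaining equations that mention X2 gives: R = p(V,p(e,h(0,nil,nil))),  p(Y,V) = p(Y1,h(0,nil,nil)).
Bind R := p(V,p(e,h(0,nil,nil))); no other remaining equation mentions R.
Decompose p/2: Y = Y1,  V = h(0,nil,nil).
Bind Y := Y1; substituting into the one remaining equation that mentions Y gives: p(B,Y1) = p(h(Y1,c,0),p(c,e)).
Bind V := h(0,nil,nil); no other remaining equation mentions V. Substituting into the earlier binding gives R := p(h(0,nil,nil),p(e,h(0,nil,nil))).
Decompose p/2: B = h(Y1,c,0),  Y1 = p(c,e).
Bind B := h(Y1,c,0); no other remaining equation mentions B.
Bind Y1 := p(c,e). Substituting into the earlier bindings gives Z := p(c,e), Y := p(c,e), B := h(p(c,e),c,0).
Applying the MGU to either side gives h(h(p(c,e),h(0,nil,nil),p(h(0,nil,nil),p(e,h(0,nil,nil)))),p(p(c,e),h(0,nil,nil)),p(h(p(c,e),c,0),p(c,e))).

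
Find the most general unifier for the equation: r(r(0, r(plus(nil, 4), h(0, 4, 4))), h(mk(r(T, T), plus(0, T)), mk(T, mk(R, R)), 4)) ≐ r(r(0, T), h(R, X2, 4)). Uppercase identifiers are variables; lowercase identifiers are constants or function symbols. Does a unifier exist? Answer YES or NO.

YES

Decompose r/2: r(0, r(plus(nil, 4), h(0, 4, 4))) ≐ r(0, T),  h(mk(r(T, T), plus(0, T)), mk(T, mk(R, R)), 4) ≐ h(R, X2, 4).
Decompose r/2: 0 ≐ 0,  r(plus(nil, 4), h(0, 4, 4)) ≐ T.
Delete trivial equation 0 ≐ 0.
Bind T := r(plus(nil, 4), h(0, 4, 4)); substituting into the remaining equation gives: h(mk(r(r(plus(nil, 4), h(0, 4, 4)), r(plus(nil, 4), h(0, 4, 4))), plus(0, r(plus(nil, 4), h(0, 4, 4)))), mk(r(plus(nil, 4), h(0, 4, 4)), mk(R, R)), 4) ≐ h(R, X2, 4).
Decompose h/3: mk(r(r(plus(nil, 4), h(0, 4, 4)), r(plus(nil, 4), h(0, 4, 4))), plus(0, r(plus(nil, 4), h(0, 4, 4)))) ≐ R,  mk(r(plus(nil, 4), h(0, 4, 4)), mk(R, R)) ≐ X2,  4 ≐ 4.
Bind R := mk(r(r(plus(nil, 4), h(0, 4, 4)), r(plus(nil, 4), h(0, 4, 4))), plus(0, r(plus(nil, 4), h(0, 4, 4)))); substituting into the one remaining equation that mentions R gives: mk(r(plus(nil, 4), h(0, 4, 4)), mk(mk(r(r(plus(nil, 4), h(0, 4, 4)), r(plus(nil, 4), h(0, 4, 4))), plus(0, r(plus(nil, 4), h(0, 4, 4)))), mk(r(r(plus(nil, 4), h(0, 4, 4)), r(plus(nil, 4), h(0, 4, 4))), plus(0, r(plus(nil, 4), h(0, 4, 4)))))) ≐ X2.
Bind X2 := mk(r(plus(nil, 4), h(0, 4, 4)), mk(mk(r(r(plus(nil, 4), h(0, 4, 4)), r(plus(nil, 4), h(0, 4, 4))), plus(0, r(plus(nil, 4), h(0, 4, 4)))), mk(r(r(plus(nil, 4), h(0, 4, 4)), r(plus(nil, 4), h(0, 4, 4))), plus(0, r(plus(nil, 4), h(0, 4, 4)))))); no other remaining equation mentions X2.
Delete trivial equation 4 ≐ 4.
No equations remain and no clash or occurs-check failure arose, so a unifier exists.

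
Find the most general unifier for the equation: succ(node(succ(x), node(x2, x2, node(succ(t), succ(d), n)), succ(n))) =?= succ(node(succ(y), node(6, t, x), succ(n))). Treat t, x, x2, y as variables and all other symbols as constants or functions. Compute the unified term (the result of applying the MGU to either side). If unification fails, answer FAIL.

succ(node(succ(node(succ(6), succ(d), n)), node(6, 6, node(succ(6), succ(d), n)), succ(n)))

Decompose succ/1: node(succ(x), node(x2, x2, node(succ(t), succ(d), n)), succ(n)) =?= node(succ(y), node(6, t, x), succ(n)).
Decompose node/3: succ(x) =?= succ(y),  node(x2, x2, node(succ(t), succ(d), n)) =?= node(6, t, x),  succ(n) =?= succ(n).
Decompose succ/1: x =?= y.
Bind x := y; substituting into the one remaining equation that mentions x gives: node(x2, x2, node(succ(t), succ(d), n)) =?= node(6, t, y).
Decompose node/3: x2 =?= 6,  x2 =?= t,  node(succ(t), succ(d), n) =?= y.
Bind x2 := 6; substituting into the one remaining equation that mentions x2 gives: 6 =?= t.
Bind t := 6; substituting into the one remaining equation that mentions t gives: node(succ(6), succ(d), n) =?= y.
Bind y := node(succ(6), succ(d), n); no other remaining equation mentions y. Substituting into the earlier binding gives x := node(succ(6), succ(d), n).
Delete trivial equation succ(n) =?= succ(n).
Applying the MGU to either side gives succ(node(succ(node(succ(6), succ(d), n)), node(6, 6, node(succ(6), succ(d), n)), succ(n))).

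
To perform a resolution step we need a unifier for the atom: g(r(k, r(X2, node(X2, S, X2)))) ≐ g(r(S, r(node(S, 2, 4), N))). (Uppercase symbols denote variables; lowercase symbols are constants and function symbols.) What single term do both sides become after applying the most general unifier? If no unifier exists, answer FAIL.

Decompose g/1: r(k, r(X2, node(X2, S, X2))) ≐ r(S, r(node(S, 2, 4), N)).
Decompose r/2: k ≐ S,  r(X2, node(X2, S, X2)) ≐ r(node(S, 2, 4), N).
Bind S := k; substituting into the remaining equation gives: r(X2, node(X2, k, X2)) ≐ r(node(k, 2, 4), N).
Decompose r/2: X2 ≐ node(k, 2, 4),  node(X2, k, X2) ≐ N.
Bind X2 := node(k, 2, 4); substituting into the remaining equation gives: node(node(k, 2, 4), k, node(k, 2, 4)) ≐ N.
Bind N := node(node(k, 2, 4), k, node(k, 2, 4)).
Applying the MGU to either side gives g(r(k, r(node(k, 2, 4), node(node(k, 2, 4), k, node(k, 2, 4))))).

g(r(k, r(node(k, 2, 4), node(node(k, 2, 4), k, node(k, 2, 4)))))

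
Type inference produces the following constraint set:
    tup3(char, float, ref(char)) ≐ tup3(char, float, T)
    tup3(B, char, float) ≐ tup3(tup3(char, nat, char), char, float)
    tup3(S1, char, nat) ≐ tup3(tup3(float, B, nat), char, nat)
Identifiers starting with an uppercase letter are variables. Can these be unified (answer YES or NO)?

YES

Decompose tup3/3: char ≐ char,  float ≐ float,  ref(char) ≐ T.
Delete trivial equation char ≐ char.
Delete trivial equation float ≐ float.
Bind T := ref(char); no other remaining equation mentions T.
Decompose tup3/3: B ≐ tup3(char, nat, char),  char ≐ char,  float ≐ float.
Bind B := tup3(char, nat, char); substituting into the one remaining equation that mentions B gives: tup3(S1, char, nat) ≐ tup3(tup3(float, tup3(char, nat, char), nat), char, nat).
Delete trivial equation char ≐ char.
Delete trivial equation float ≐ float.
Decompose tup3/3: S1 ≐ tup3(float, tup3(char, nat, char), nat),  char ≐ char,  nat ≐ nat.
Bind S1 := tup3(float, tup3(char, nat, char), nat); no other remaining equation mentions S1.
Delete trivial equation char ≐ char.
Delete trivial equation nat ≐ nat.
No equations remain and no clash or occurs-check failure arose, so a unifier exists.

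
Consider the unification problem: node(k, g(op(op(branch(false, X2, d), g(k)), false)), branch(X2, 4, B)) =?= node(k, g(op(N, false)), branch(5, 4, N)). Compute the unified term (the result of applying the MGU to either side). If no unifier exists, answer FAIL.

node(k, g(op(op(branch(false, 5, d), g(k)), false)), branch(5, 4, op(branch(false, 5, d), g(k))))

Decompose node/3: k =?= k,  g(op(op(branch(false, X2, d), g(k)), false)) =?= g(op(N, false)),  branch(X2, 4, B) =?= branch(5, 4, N).
Delete trivial equation k =?= k.
Decompose g/1: op(op(branch(false, X2, d), g(k)), false) =?= op(N, false).
Decompose op/2: op(branch(false, X2, d), g(k)) =?= N,  false =?= false.
Bind N := op(branch(false, X2, d), g(k)); substituting into the one remaining equation that mentions N gives: branch(X2, 4, B) =?= branch(5, 4, op(branch(false, X2, d), g(k))).
Delete trivial equation false =?= false.
Decompose branch/3: X2 =?= 5,  4 =?= 4,  B =?= op(branch(false, X2, d), g(k)).
Bind X2 := 5; substituting into the one remaining equation that mentions X2 gives: B =?= op(branch(false, 5, d), g(k)). Substituting into the earlier binding gives N := op(branch(false, 5, d), g(k)).
Delete trivial equation 4 =?= 4.
Bind B := op(branch(false, 5, d), g(k)).
Applying the MGU to either side gives node(k, g(op(op(branch(false, 5, d), g(k)), false)), branch(5, 4, op(branch(false, 5, d), g(k)))).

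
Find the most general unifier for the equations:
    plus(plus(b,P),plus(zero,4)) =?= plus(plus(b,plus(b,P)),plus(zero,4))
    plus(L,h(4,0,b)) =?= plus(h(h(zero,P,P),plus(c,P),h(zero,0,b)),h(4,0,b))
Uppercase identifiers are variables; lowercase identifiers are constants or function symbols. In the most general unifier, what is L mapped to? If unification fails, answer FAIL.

Decompose plus/2: plus(b,P) =?= plus(b,plus(b,P)),  plus(zero,4) =?= plus(zero,4).
Decompose plus/2: b =?= b,  P =?= plus(b,P).
Delete trivial equation b =?= b.
Occurs check fails: P occurs in plus(b,P); the equation P =?= plus(b,P) has no finite solution.

FAIL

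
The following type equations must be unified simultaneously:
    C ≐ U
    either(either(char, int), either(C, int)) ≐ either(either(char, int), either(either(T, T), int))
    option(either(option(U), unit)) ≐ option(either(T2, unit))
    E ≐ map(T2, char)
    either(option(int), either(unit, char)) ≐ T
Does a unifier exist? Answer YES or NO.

Bind C := U; substituting into the one remaining equation that mentions C gives: either(either(char, int), either(U, int)) ≐ either(either(char, int), either(either(T, T), int)).
Decompose either/2: either(char, int) ≐ either(char, int),  either(U, int) ≐ either(either(T, T), int).
Delete trivial equation either(char, int) ≐ either(char, int).
Decompose either/2: U ≐ either(T, T),  int ≐ int.
Bind U := either(T, T); substituting into the one remaining equation that mentions U gives: option(either(option(either(T, T)), unit)) ≐ option(either(T2, unit)). Substituting into the earlier binding gives C := either(T, T).
Delete trivial equation int ≐ int.
Decompose option/1: either(option(either(T, T)), unit) ≐ either(T2, unit).
Decompose either/2: option(either(T, T)) ≐ T2,  unit ≐ unit.
Bind T2 := option(either(T, T)); substituting into the one remaining equation that mentions T2 gives: E ≐ map(option(either(T, T)), char).
Delete trivial equation unit ≐ unit.
Bind E := map(option(either(T, T)), char); no other remaining equation mentions E.
Bind T := either(option(int), either(unit, char)). Substituting into the earlier bindings gives C := either(either(option(int), either(unit, char)), either(option(int), either(unit, char))), U := either(either(option(int), either(unit, char)), either(option(int), either(unit, char))), T2 := option(either(either(option(int), either(unit, char)), either(option(int), either(unit, char)))), E := map(option(either(either(option(int), either(unit, char)), either(option(int), either(unit, char)))), char).
No equations remain and no clash or occurs-check failure arose, so a unifier exists.

YES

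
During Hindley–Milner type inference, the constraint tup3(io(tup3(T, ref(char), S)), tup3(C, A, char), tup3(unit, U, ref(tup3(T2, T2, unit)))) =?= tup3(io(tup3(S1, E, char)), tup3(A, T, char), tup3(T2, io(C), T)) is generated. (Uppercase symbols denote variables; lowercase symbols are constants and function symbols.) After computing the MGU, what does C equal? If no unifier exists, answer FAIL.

Decompose tup3/3: io(tup3(T, ref(char), S)) =?= io(tup3(S1, E, char)),  tup3(C, A, char) =?= tup3(A, T, char),  tup3(unit, U, ref(tup3(T2, T2, unit))) =?= tup3(T2, io(C), T).
Decompose io/1: tup3(T, ref(char), S) =?= tup3(S1, E, char).
Decompose tup3/3: T =?= S1,  ref(char) =?= E,  S =?= char.
Bind T := S1; substituting into the 2 remaining equations that mention T gives: tup3(C, A, char) =?= tup3(A, S1, char),  tup3(unit, U, ref(tup3(T2, T2, unit))) =?= tup3(T2, io(C), S1).
Bind E := ref(char); no other remaining equation mentions E.
Bind S := char; no other remaining equation mentions S.
Decompose tup3/3: C =?= A,  A =?= S1,  char =?= char.
Bind C := A; substituting into the one remaining equation that mentions C gives: tup3(unit, U, ref(tup3(T2, T2, unit))) =?= tup3(T2, io(A), S1).
Bind A := S1; substituting into the one remaining equation that mentions A gives: tup3(unit, U, ref(tup3(T2, T2, unit))) =?= tup3(T2, io(S1), S1). Substituting into the earlier binding gives C := S1.
Delete trivial equation char =?= char.
Decompose tup3/3: unit =?= T2,  U =?= io(S1),  ref(tup3(T2, T2, unit)) =?= S1.
Bind T2 := unit; substituting into the one remaining equation that mentions T2 gives: ref(tup3(unit, unit, unit)) =?= S1.
Bind U := io(S1); no other remaining equation mentions U.
Bind S1 := ref(tup3(unit, unit, unit)). Substituting into the earlier bindings gives T := ref(tup3(unit, unit, unit)), C := ref(tup3(unit, unit, unit)), A := ref(tup3(unit, unit, unit)), U := io(ref(tup3(unit, unit, unit))).
MGU = { T ↦ ref(tup3(unit, unit, unit)), E ↦ ref(char), S ↦ char, C ↦ ref(tup3(unit, unit, unit)), A ↦ ref(tup3(unit, unit, unit)), T2 ↦ unit, U ↦ io(ref(tup3(unit, unit, unit))), S1 ↦ ref(tup3(unit, unit, unit)) }, so C ↦ ref(tup3(unit, unit, unit)).

ref(tup3(unit, unit, unit))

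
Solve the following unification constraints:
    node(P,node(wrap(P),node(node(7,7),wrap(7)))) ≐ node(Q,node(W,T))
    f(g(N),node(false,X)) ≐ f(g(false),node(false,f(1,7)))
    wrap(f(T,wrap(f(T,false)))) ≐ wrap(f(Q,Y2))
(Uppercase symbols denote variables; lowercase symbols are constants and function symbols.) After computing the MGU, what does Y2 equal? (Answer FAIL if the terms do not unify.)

Decompose node/2: P ≐ Q,  node(wrap(P),node(node(7,7),wrap(7))) ≐ node(W,T).
Bind P := Q; substituting into the one remaining equation that mentions P gives: node(wrap(Q),node(node(7,7),wrap(7))) ≐ node(W,T).
Decompose node/2: wrap(Q) ≐ W,  node(node(7,7),wrap(7)) ≐ T.
Bind W := wrap(Q); no other remaining equation mentions W.
Bind T := node(node(7,7),wrap(7)); substituting into the one remaining equation that mentions T gives: wrap(f(node(node(7,7),wrap(7)),wrap(f(node(node(7,7),wrap(7)),false)))) ≐ wrap(f(Q,Y2)).
Decompose f/2: g(N) ≐ g(false),  node(false,X) ≐ node(false,f(1,7)).
Decompose g/1: N ≐ false.
Bind N := false; no other remaining equation mentions N.
Decompose node/2: false ≐ false,  X ≐ f(1,7).
Delete trivial equation false ≐ false.
Bind X := f(1,7); no other remaining equation mentions X.
Decompose wrap/1: f(node(node(7,7),wrap(7)),wrap(f(node(node(7,7),wrap(7)),false))) ≐ f(Q,Y2).
Decompose f/2: node(node(7,7),wrap(7)) ≐ Q,  wrap(f(node(node(7,7),wrap(7)),false)) ≐ Y2.
Bind Q := node(node(7,7),wrap(7)); no other remaining equation mentions Q. Substituting into the earlier bindings gives P := node(node(7,7),wrap(7)), W := wrap(node(node(7,7),wrap(7))).
Bind Y2 := wrap(f(node(node(7,7),wrap(7)),false)).
MGU = { P -> node(node(7,7),wrap(7)), W -> wrap(node(node(7,7),wrap(7))), T -> node(node(7,7),wrap(7)), N -> false, X -> f(1,7), Q -> node(node(7,7),wrap(7)), Y2 -> wrap(f(node(node(7,7),wrap(7)),false)) }, so Y2 -> wrap(f(node(node(7,7),wrap(7)),false)).

wrap(f(node(node(7,7),wrap(7)),false))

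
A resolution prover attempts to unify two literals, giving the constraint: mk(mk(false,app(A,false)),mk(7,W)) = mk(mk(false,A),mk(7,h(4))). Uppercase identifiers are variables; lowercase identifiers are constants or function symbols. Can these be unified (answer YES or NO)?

NO

Decompose mk/2: mk(false,app(A,false)) = mk(false,A),  mk(7,W) = mk(7,h(4)).
Decompose mk/2: false = false,  app(A,false) = A.
Delete trivial equation false = false.
Occurs check fails: A occurs in app(A,false); the equation A = app(A,false) has no finite solution.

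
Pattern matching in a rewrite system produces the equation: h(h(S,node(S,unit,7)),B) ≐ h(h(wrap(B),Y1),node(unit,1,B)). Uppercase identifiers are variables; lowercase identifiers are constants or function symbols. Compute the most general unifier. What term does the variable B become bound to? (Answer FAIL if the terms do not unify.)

Decompose h/2: h(S,node(S,unit,7)) ≐ h(wrap(B),Y1),  B ≐ node(unit,1,B).
Decompose h/2: S ≐ wrap(B),  node(S,unit,7) ≐ Y1.
Bind S := wrap(B); substituting into the one remaining equation that mentions S gives: node(wrap(B),unit,7) ≐ Y1.
Bind Y1 := node(wrap(B),unit,7); no other remaining equation mentions Y1.
Occurs check fails: B occurs in node(unit,1,B); the equation B ≐ node(unit,1,B) has no finite solution.

FAIL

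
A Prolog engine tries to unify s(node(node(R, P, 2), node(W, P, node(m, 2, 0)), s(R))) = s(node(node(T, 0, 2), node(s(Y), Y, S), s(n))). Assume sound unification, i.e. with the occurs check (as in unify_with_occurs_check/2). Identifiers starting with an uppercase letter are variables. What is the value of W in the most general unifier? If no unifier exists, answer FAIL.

Decompose s/1: node(node(R, P, 2), node(W, P, node(m, 2, 0)), s(R)) = node(node(T, 0, 2), node(s(Y), Y, S), s(n)).
Decompose node/3: node(R, P, 2) = node(T, 0, 2),  node(W, P, node(m, 2, 0)) = node(s(Y), Y, S),  s(R) = s(n).
Decompose node/3: R = T,  P = 0,  2 = 2.
Bind R := T; substituting into the one remaining equation that mentions R gives: s(T) = s(n).
Bind P := 0; substituting into the one remaining equation that mentions P gives: node(W, 0, node(m, 2, 0)) = node(s(Y), Y, S).
Delete trivial equation 2 = 2.
Decompose node/3: W = s(Y),  0 = Y,  node(m, 2, 0) = S.
Bind W := s(Y); no other remaining equation mentions W.
Bind Y := 0; no other remaining equation mentions Y. Substituting into the earlier binding gives W := s(0).
Bind S := node(m, 2, 0); no other remaining equation mentions S.
Decompose s/1: T = n.
Bind T := n. Substituting into the earlier binding gives R := n.
MGU = { R = n, P = 0, W = s(0), Y = 0, S = node(m, 2, 0), T = n }, so W = s(0).

s(0)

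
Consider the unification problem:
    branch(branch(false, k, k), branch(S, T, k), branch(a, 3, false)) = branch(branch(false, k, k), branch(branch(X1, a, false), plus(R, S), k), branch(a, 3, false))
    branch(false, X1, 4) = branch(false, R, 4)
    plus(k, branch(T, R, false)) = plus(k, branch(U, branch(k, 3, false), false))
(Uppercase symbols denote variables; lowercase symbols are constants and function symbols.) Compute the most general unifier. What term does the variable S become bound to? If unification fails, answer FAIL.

branch(branch(k, 3, false), a, false)

Decompose branch/3: branch(false, k, k) = branch(false, k, k),  branch(S, T, k) = branch(branch(X1, a, false), plus(R, S), k),  branch(a, 3, false) = branch(a, 3, false).
Delete trivial equation branch(false, k, k) = branch(false, k, k).
Decompose branch/3: S = branch(X1, a, false),  T = plus(R, S),  k = k.
Bind S := branch(X1, a, false); substituting into the one remaining equation that mentions S gives: T = plus(R, branch(X1, a, false)).
Bind T := plus(R, branch(X1, a, false)); substituting into the one remaining equation that mentions T gives: plus(k, branch(plus(R, branch(X1, a, false)), R, false)) = plus(k, branch(U, branch(k, 3, false), false)).
Delete trivial equation k = k.
Delete trivial equation branch(a, 3, false) = branch(a, 3, false).
Decompose branch/3: false = false,  X1 = R,  4 = 4.
Delete trivial equation false = false.
Bind X1 := R; substituting into the one remaining equation that mentions X1 gives: plus(k, branch(plus(R, branch(R, a, false)), R, false)) = plus(k, branch(U, branch(k, 3, false), false)). Substituting into the earlier bindings gives S := branch(R, a, false), T := plus(R, branch(R, a, false)).
Delete trivial equation 4 = 4.
Decompose plus/2: k = k,  branch(plus(R, branch(R, a, false)), R, false) = branch(U, branch(k, 3, false), false).
Delete trivial equation k = k.
Decompose branch/3: plus(R, branch(R, a, false)) = U,  R = branch(k, 3, false),  false = false.
Bind U := plus(R, branch(R, a, false)); no other remaining equation mentions U.
Bind R := branch(k, 3, false); no other remaining equation mentions R. Substituting into the earlier bindings gives S := branch(branch(k, 3, false), a, false), T := plus(branch(k, 3, false), branch(branch(k, 3, false), a, false)), X1 := branch(k, 3, false), U := plus(branch(k, 3, false), branch(branch(k, 3, false), a, false)).
Delete trivial equation false = false.
MGU = { S ↦ branch(branch(k, 3, false), a, false), T ↦ plus(branch(k, 3, false), branch(branch(k, 3, false), a, false)), X1 ↦ branch(k, 3, false), U ↦ plus(branch(k, 3, false), branch(branch(k, 3, false), a, false)), R ↦ branch(k, 3, false) }, so S ↦ branch(branch(k, 3, false), a, false).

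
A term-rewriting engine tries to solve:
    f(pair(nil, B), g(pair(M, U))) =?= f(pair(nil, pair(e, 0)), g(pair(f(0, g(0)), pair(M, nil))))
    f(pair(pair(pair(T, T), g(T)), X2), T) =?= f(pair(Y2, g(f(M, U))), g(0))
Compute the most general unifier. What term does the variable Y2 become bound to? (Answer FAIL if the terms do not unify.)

pair(pair(g(0), g(0)), g(g(0)))

Decompose f/2: pair(nil, B) =?= pair(nil, pair(e, 0)),  g(pair(M, U)) =?= g(pair(f(0, g(0)), pair(M, nil))).
Decompose pair/2: nil =?= nil,  B =?= pair(e, 0).
Delete trivial equation nil =?= nil.
Bind B := pair(e, 0); no other remaining equation mentions B.
Decompose g/1: pair(M, U) =?= pair(f(0, g(0)), pair(M, nil)).
Decompose pair/2: M =?= f(0, g(0)),  U =?= pair(M, nil).
Bind M := f(0, g(0)); substituting into the remaining equations gives: U =?= pair(f(0, g(0)), nil),  f(pair(pair(pair(T, T), g(T)), X2), T) =?= f(pair(Y2, g(f(f(0, g(0)), U))), g(0)).
Bind U := pair(f(0, g(0)), nil); substituting into the remaining equation gives: f(pair(pair(pair(T, T), g(T)), X2), T) =?= f(pair(Y2, g(f(f(0, g(0)), pair(f(0, g(0)), nil)))), g(0)).
Decompose f/2: pair(pair(pair(T, T), g(T)), X2) =?= pair(Y2, g(f(f(0, g(0)), pair(f(0, g(0)), nil)))),  T =?= g(0).
Decompose pair/2: pair(pair(T, T), g(T)) =?= Y2,  X2 =?= g(f(f(0, g(0)), pair(f(0, g(0)), nil))).
Bind Y2 := pair(pair(T, T), g(T)); no other remaining equation mentions Y2.
Bind X2 := g(f(f(0, g(0)), pair(f(0, g(0)), nil))); no other remaining equation mentions X2.
Bind T := g(0). Substituting into the earlier binding gives Y2 := pair(pair(g(0), g(0)), g(g(0))).
MGU = { B ↦ pair(e, 0), M ↦ f(0, g(0)), U ↦ pair(f(0, g(0)), nil), Y2 ↦ pair(pair(g(0), g(0)), g(g(0))), X2 ↦ g(f(f(0, g(0)), pair(f(0, g(0)), nil))), T ↦ g(0) }, so Y2 ↦ pair(pair(g(0), g(0)), g(g(0))).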